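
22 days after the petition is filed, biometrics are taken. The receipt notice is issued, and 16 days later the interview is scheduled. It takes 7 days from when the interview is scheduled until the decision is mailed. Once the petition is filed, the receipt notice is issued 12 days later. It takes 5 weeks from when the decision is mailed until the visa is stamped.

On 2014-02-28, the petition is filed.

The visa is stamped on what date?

2014-05-09

The petition is filed: Feb 28, 2014.
The receipt notice is issued: Feb 28, 2014 + 12 days = Mar 12, 2014.
The interview is scheduled: Mar 12, 2014 + 16 days = Mar 28, 2014.
The decision is mailed: Mar 28, 2014 + 7 days = Apr 4, 2014.
The visa is stamped: Apr 4, 2014 + 5 weeks = May 9, 2014.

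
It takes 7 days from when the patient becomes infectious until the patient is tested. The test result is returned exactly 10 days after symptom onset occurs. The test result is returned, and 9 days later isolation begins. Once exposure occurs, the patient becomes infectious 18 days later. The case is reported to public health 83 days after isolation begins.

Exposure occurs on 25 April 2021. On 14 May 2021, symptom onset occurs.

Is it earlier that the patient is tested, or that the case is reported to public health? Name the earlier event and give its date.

The patient is tested — 20 May 2021

Exposure occurs: Apr 25, 2021.
The patient becomes infectious: Apr 25, 2021 + 18 days = May 13, 2021.
The patient is tested: May 13, 2021 + 7 days = May 20, 2021.
Symptom onset occurs: May 14, 2021.
The test result is returned: May 14, 2021 + 10 days = May 24, 2021.
Isolation begins: May 24, 2021 + 9 days = Jun 2, 2021.
The case is reported to public health: Jun 2, 2021 + 83 days = Aug 24, 2021.
Comparing: the patient is tested on May 20, 2021 vs the case is reported to public health on Aug 24, 2021. Earlier: the patient is tested.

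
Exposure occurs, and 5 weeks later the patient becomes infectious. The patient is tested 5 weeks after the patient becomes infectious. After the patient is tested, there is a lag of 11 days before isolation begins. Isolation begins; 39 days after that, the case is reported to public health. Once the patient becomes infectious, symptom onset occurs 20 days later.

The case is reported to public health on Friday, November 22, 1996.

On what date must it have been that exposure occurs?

The case is reported to public health: Nov 22, 1996.
Isolation begins: Nov 22, 1996 − 39 days = Oct 14, 1996.
The patient is tested: Oct 14, 1996 − 11 days = Oct 3, 1996.
The patient becomes infectious: Oct 3, 1996 − 5 weeks = Aug 29, 1996.
Exposure occurs: Aug 29, 1996 − 5 weeks = Jul 25, 1996.

Thursday, July 25, 1996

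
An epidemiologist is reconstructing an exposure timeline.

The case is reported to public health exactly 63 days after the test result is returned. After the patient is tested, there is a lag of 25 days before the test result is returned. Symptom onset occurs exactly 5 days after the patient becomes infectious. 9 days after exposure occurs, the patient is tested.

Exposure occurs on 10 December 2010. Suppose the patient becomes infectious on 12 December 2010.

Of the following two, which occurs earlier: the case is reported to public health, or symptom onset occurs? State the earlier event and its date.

Exposure occurs: Dec 10, 2010.
The patient is tested: Dec 10, 2010 + 9 days = Dec 19, 2010.
The test result is returned: Dec 19, 2010 + 25 days = Jan 13, 2011.
The case is reported to public health: Jan 13, 2011 + 63 days = Mar 17, 2011.
The patient becomes infectious: Dec 12, 2010.
Symptom onset occurs: Dec 12, 2010 + 5 days = Dec 17, 2010.
Comparing: the case is reported to public health on Mar 17, 2011 vs symptom onset occurs on Dec 17, 2010. Earlier: symptom onset occurs.

Symptom onset occurs — 17 December 2010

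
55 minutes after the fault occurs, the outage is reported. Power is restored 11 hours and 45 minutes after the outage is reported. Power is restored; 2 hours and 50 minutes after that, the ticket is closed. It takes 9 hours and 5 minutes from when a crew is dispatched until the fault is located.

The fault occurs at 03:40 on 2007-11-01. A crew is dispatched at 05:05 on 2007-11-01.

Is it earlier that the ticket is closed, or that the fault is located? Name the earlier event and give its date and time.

The fault is located — 14:10 on 2007-11-01

The fault occurs: 03:40 Nov 1, 2007.
The outage is reported: 03:40 Nov 1, 2007 + 55m = 04:35 Nov 1, 2007.
Power is restored: 04:35 Nov 1, 2007 + 11h45m = 16:20 Nov 1, 2007.
The ticket is closed: 16:20 Nov 1, 2007 + 2h50m = 19:10 Nov 1, 2007.
A crew is dispatched: 05:05 Nov 1, 2007.
The fault is located: 05:05 Nov 1, 2007 + 9h05m = 14:10 Nov 1, 2007.
Comparing: the ticket is closed at 19:10 Nov 1, 2007 vs the fault is located at 14:10 Nov 1, 2007. Earlier: the fault is located.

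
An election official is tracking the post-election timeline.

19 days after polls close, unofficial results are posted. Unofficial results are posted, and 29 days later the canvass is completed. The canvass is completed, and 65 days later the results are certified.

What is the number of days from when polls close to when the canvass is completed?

48 days

Causal path: polls close → unofficial results are posted → the canvass is completed.
Total delay along the path: 19 + 29 = 48 days.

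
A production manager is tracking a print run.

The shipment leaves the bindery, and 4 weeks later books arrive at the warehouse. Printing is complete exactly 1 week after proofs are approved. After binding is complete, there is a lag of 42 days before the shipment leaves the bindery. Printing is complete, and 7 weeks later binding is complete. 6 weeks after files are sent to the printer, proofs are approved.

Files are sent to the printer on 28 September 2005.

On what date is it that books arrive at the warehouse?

15 March 2006

Files are sent to the printer: Sep 28, 2005.
Proofs are approved: Sep 28, 2005 + 6 weeks = Nov 9, 2005.
Printing is complete: Nov 9, 2005 + 1 week = Nov 16, 2005.
Binding is complete: Nov 16, 2005 + 7 weeks = Jan 4, 2006.
The shipment leaves the bindery: Jan 4, 2006 + 42 days = Feb 15, 2006.
Books arrive at the warehouse: Feb 15, 2006 + 4 weeks = Mar 15, 2006.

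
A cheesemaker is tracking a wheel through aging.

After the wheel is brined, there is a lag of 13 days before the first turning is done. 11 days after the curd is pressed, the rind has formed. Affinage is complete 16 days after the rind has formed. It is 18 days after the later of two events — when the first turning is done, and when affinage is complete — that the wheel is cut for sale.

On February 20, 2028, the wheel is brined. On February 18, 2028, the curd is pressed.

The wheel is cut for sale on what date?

The wheel is brined: Feb 20, 2028.
The first turning is done: Feb 20, 2028 + 13 days = Mar 4, 2028.
The curd is pressed: Feb 18, 2028.
The rind has formed: Feb 18, 2028 + 11 days = Feb 29, 2028.
Affinage is complete: Feb 29, 2028 + 16 days = Mar 16, 2028.
Both prerequisites met — the first turning is done (Mar 4, 2028), affinage is complete (Mar 16, 2028); the later is Mar 16, 2028.
The wheel is cut for sale: Mar 16, 2028 + 18 days = Apr 3, 2028.

April 3, 2028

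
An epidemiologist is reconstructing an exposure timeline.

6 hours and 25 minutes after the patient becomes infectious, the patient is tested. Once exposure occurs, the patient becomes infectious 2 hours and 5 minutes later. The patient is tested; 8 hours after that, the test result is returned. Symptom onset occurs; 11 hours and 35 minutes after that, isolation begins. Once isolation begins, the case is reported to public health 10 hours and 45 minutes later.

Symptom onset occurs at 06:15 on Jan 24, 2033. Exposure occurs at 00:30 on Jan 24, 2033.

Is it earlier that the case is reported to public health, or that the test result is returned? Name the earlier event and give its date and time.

Symptom onset occurs: 06:15 Jan 24, 2033.
Isolation begins: 06:15 Jan 24, 2033 + 11h35m = 17:50 Jan 24, 2033.
The case is reported to public health: 17:50 Jan 24, 2033 + 10h45m = 04:35 Jan 25, 2033.
Exposure occurs: 00:30 Jan 24, 2033.
The patient becomes infectious: 00:30 Jan 24, 2033 + 2h05m = 02:35 Jan 24, 2033.
The patient is tested: 02:35 Jan 24, 2033 + 6h25m = 09:00 Jan 24, 2033.
The test result is returned: 09:00 Jan 24, 2033 + 8h = 17:00 Jan 24, 2033.
Comparing: the case is reported to public health at 04:35 Jan 25, 2033 vs the test result is returned at 17:00 Jan 24, 2033. Earlier: the test result is returned.

The test result is returned — 17:00 on Jan 24, 2033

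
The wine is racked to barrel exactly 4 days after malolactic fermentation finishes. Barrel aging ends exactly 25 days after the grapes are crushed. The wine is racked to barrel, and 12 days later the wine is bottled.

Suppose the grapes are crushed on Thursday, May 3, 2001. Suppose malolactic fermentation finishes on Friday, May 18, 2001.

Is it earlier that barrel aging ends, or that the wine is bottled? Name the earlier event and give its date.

The grapes are crushed: May 3, 2001.
Barrel aging ends: May 3, 2001 + 25 days = May 28, 2001.
Malolactic fermentation finishes: May 18, 2001.
The wine is racked to barrel: May 18, 2001 + 4 days = May 22, 2001.
The wine is bottled: May 22, 2001 + 12 days = Jun 3, 2001.
Comparing: barrel aging ends on May 28, 2001 vs the wine is bottled on Jun 3, 2001. Earlier: barrel aging ends.

Barrel aging ends — Monday, May 28, 2001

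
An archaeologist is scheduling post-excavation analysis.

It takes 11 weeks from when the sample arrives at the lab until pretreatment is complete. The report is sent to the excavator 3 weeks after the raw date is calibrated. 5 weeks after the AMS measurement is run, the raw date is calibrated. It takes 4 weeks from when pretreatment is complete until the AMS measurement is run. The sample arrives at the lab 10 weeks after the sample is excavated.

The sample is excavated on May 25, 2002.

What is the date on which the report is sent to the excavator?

January 11, 2003

The sample is excavated: May 25, 2002.
The sample arrives at the lab: May 25, 2002 + 10 weeks = Aug 3, 2002.
Pretreatment is complete: Aug 3, 2002 + 11 weeks = Oct 19, 2002.
The AMS measurement is run: Oct 19, 2002 + 4 weeks = Nov 16, 2002.
The raw date is calibrated: Nov 16, 2002 + 5 weeks = Dec 21, 2002.
The report is sent to the excavator: Dec 21, 2002 + 3 weeks = Jan 11, 2003.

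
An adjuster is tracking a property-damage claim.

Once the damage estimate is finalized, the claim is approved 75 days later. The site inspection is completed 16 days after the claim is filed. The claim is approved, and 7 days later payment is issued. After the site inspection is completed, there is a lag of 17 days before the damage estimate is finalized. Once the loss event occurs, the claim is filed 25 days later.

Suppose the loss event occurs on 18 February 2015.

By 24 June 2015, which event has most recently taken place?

The loss event occurs: Feb 18, 2015.
The claim is filed: Feb 18, 2015 + 25 days = Mar 15, 2015.
The site inspection is completed: Mar 15, 2015 + 16 days = Mar 31, 2015.
The damage estimate is finalized: Mar 31, 2015 + 17 days = Apr 17, 2015.
The claim is approved: Apr 17, 2015 + 75 days = Jul 1, 2015.
Payment is issued: Jul 1, 2015 + 7 days = Jul 8, 2015.
Jun 24, 2015 falls between when the damage estimate is finalized (Apr 17, 2015) and when the claim is approved (Jul 1, 2015).

The damage estimate is finalized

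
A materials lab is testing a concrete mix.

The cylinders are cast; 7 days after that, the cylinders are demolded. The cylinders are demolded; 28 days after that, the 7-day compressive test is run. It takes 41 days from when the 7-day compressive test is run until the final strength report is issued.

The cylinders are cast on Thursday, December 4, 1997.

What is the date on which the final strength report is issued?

The cylinders are cast: Dec 4, 1997.
The cylinders are demolded: Dec 4, 1997 + 7 days = Dec 11, 1997.
The 7-day compressive test is run: Dec 11, 1997 + 28 days = Jan 8, 1998.
The final strength report is issued: Jan 8, 1998 + 41 days = Feb 18, 1998.

Wednesday, February 18, 1998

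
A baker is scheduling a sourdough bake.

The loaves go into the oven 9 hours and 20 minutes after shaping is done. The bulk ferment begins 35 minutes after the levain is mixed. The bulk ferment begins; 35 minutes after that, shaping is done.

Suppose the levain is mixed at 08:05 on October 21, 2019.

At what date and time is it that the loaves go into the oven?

The levain is mixed: 08:05 Oct 21, 2019.
The bulk ferment begins: 08:05 Oct 21, 2019 + 35m = 08:40 Oct 21, 2019.
Shaping is done: 08:40 Oct 21, 2019 + 35m = 09:15 Oct 21, 2019.
The loaves go into the oven: 09:15 Oct 21, 2019 + 9h20m = 18:35 Oct 21, 2019.

18:35 on October 21, 2019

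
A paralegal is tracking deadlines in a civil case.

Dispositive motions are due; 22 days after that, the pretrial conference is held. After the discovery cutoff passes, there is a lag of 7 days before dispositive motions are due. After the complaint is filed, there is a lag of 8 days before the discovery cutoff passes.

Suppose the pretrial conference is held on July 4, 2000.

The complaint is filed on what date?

The pretrial conference is held: Jul 4, 2000.
Dispositive motions are due: Jul 4, 2000 − 22 days = Jun 12, 2000.
The discovery cutoff passes: Jun 12, 2000 − 7 days = Jun 5, 2000.
The complaint is filed: Jun 5, 2000 − 8 days = May 28, 2000.

May 28, 2000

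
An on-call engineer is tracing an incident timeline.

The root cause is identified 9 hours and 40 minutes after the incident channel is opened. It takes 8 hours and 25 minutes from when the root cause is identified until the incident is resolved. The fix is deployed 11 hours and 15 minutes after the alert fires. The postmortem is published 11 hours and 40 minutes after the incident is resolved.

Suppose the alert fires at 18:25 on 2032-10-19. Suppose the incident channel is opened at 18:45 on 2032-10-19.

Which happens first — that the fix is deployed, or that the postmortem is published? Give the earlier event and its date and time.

The alert fires: 18:25 Oct 19, 2032.
The fix is deployed: 18:25 Oct 19, 2032 + 11h15m = 05:40 Oct 20, 2032.
The incident channel is opened: 18:45 Oct 19, 2032.
The root cause is identified: 18:45 Oct 19, 2032 + 9h40m = 04:25 Oct 20, 2032.
The incident is resolved: 04:25 Oct 20, 2032 + 8h25m = 12:50 Oct 20, 2032.
The postmortem is published: 12:50 Oct 20, 2032 + 11h40m = 00:30 Oct 21, 2032.
Comparing: the fix is deployed at 05:40 Oct 20, 2032 vs the postmortem is published at 00:30 Oct 21, 2032. Earlier: the fix is deployed.

The fix is deployed — 05:40 on 2032-10-20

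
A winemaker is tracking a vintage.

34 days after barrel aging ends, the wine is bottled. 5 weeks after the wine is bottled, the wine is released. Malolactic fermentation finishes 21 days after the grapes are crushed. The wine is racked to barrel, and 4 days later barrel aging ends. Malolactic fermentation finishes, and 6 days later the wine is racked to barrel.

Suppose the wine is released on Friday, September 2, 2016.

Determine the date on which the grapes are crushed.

The wine is released: Sep 2, 2016.
The wine is bottled: Sep 2, 2016 − 5 weeks = Jul 29, 2016.
Barrel aging ends: Jul 29, 2016 − 34 days = Jun 25, 2016.
The wine is racked to barrel: Jun 25, 2016 − 4 days = Jun 21, 2016.
Malolactic fermentation finishes: Jun 21, 2016 − 6 days = Jun 15, 2016.
The grapes are crushed: Jun 15, 2016 − 21 days = May 25, 2016.

Wednesday, May 25, 2016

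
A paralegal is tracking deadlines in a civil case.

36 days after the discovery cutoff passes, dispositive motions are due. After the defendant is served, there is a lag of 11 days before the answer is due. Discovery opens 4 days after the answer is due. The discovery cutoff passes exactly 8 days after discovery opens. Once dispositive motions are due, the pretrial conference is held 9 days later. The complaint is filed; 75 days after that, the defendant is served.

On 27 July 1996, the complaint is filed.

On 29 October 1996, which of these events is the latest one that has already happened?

The complaint is filed: Jul 27, 1996.
The defendant is served: Jul 27, 1996 + 75 days = Oct 10, 1996.
The answer is due: Oct 10, 1996 + 11 days = Oct 21, 1996.
Discovery opens: Oct 21, 1996 + 4 days = Oct 25, 1996.
The discovery cutoff passes: Oct 25, 1996 + 8 days = Nov 2, 1996.
Dispositive motions are due: Nov 2, 1996 + 36 days = Dec 8, 1996.
The pretrial conference is held: Dec 8, 1996 + 9 days = Dec 17, 1996.
Oct 29, 1996 falls between when discovery opens (Oct 25, 1996) and when the discovery cutoff passes (Nov 2, 1996).

Discovery opens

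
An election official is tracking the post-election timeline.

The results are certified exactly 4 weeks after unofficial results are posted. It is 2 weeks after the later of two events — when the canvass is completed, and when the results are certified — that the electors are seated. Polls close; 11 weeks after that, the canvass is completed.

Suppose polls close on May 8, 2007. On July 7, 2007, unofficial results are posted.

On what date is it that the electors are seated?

Polls close: May 8, 2007.
The canvass is completed: May 8, 2007 + 11 weeks = Jul 24, 2007.
Unofficial results are posted: Jul 7, 2007.
The results are certified: Jul 7, 2007 + 4 weeks = Aug 4, 2007.
Both prerequisites met — the canvass is completed (Jul 24, 2007), the results are certified (Aug 4, 2007); the later is Aug 4, 2007.
The electors are seated: Aug 4, 2007 + 2 weeks = Aug 18, 2007.

August 18, 2007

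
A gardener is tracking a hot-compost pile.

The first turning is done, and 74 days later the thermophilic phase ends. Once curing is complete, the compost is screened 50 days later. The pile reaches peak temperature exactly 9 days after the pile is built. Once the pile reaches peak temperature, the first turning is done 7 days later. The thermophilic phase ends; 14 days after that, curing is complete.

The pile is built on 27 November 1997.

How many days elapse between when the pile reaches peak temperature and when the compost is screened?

145 days

Causal path: the pile reaches peak temperature → the first turning is done → the thermophilic phase ends → curing is complete → the compost is screened.
Total delay along the path: 7 + 74 + 14 + 50 = 145 days.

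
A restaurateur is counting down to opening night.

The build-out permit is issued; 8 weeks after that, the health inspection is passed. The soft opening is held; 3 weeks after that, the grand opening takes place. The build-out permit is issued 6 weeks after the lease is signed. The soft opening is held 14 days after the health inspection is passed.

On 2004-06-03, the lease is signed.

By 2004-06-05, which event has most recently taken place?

The lease is signed: Jun 3, 2004.
The build-out permit is issued: Jun 3, 2004 + 6 weeks = Jul 15, 2004.
The health inspection is passed: Jul 15, 2004 + 8 weeks = Sep 9, 2004.
The soft opening is held: Sep 9, 2004 + 14 days = Sep 23, 2004.
The grand opening takes place: Sep 23, 2004 + 3 weeks = Oct 14, 2004.
Jun 5, 2004 falls between when the lease is signed (Jun 3, 2004) and when the build-out permit is issued (Jul 15, 2004).

The lease is signed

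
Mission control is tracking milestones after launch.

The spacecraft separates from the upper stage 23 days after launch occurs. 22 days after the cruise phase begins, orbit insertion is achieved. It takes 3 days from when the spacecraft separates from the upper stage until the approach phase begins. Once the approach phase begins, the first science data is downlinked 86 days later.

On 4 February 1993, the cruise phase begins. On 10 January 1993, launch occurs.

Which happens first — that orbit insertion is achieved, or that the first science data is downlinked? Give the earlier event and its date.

Orbit insertion is achieved — 26 February 1993

The cruise phase begins: Feb 4, 1993.
Orbit insertion is achieved: Feb 4, 1993 + 22 days = Feb 26, 1993.
Launch occurs: Jan 10, 1993.
The spacecraft separates from the upper stage: Jan 10, 1993 + 23 days = Feb 2, 1993.
The approach phase begins: Feb 2, 1993 + 3 days = Feb 5, 1993.
The first science data is downlinked: Feb 5, 1993 + 86 days = May 2, 1993.
Comparing: orbit insertion is achieved on Feb 26, 1993 vs the first science data is downlinked on May 2, 1993. Earlier: orbit insertion is achieved.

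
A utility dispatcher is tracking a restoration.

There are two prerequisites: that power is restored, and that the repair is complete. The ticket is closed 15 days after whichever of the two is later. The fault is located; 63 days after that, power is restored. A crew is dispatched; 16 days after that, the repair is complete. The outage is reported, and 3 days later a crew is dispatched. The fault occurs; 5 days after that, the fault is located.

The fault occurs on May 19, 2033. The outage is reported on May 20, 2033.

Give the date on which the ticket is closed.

The fault occurs: May 19, 2033.
The fault is located: May 19, 2033 + 5 days = May 24, 2033.
Power is restored: May 24, 2033 + 63 days = Jul 26, 2033.
The outage is reported: May 20, 2033.
A crew is dispatched: May 20, 2033 + 3 days = May 23, 2033.
The repair is complete: May 23, 2033 + 16 days = Jun 8, 2033.
Both prerequisites met — power is restored (Jul 26, 2033), the repair is complete (Jun 8, 2033); the later is Jul 26, 2033.
The ticket is closed: Jul 26, 2033 + 15 days = Aug 10, 2033.

Aug 10, 2033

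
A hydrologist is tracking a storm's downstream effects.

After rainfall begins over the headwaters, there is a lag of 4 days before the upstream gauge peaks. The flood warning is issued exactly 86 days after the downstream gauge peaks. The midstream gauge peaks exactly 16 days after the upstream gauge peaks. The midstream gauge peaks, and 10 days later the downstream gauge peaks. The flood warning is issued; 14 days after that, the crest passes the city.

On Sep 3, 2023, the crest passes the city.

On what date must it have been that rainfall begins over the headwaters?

Apr 26, 2023

The crest passes the city: Sep 3, 2023.
The flood warning is issued: Sep 3, 2023 − 14 days = Aug 20, 2023.
The downstream gauge peaks: Aug 20, 2023 − 86 days = May 26, 2023.
The midstream gauge peaks: May 26, 2023 − 10 days = May 16, 2023.
The upstream gauge peaks: May 16, 2023 − 16 days = Apr 30, 2023.
Rainfall begins over the headwaters: Apr 30, 2023 − 4 days = Apr 26, 2023.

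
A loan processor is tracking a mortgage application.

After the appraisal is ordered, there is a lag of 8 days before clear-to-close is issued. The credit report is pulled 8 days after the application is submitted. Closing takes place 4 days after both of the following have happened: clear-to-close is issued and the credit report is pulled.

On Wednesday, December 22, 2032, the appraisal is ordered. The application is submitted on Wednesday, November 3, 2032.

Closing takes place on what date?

Monday, January 3, 2033

The appraisal is ordered: Dec 22, 2032.
Clear-to-close is issued: Dec 22, 2032 + 8 days = Dec 30, 2032.
The application is submitted: Nov 3, 2032.
The credit report is pulled: Nov 3, 2032 + 8 days = Nov 11, 2032.
Both prerequisites met — clear-to-close is issued (Dec 30, 2032), the credit report is pulled (Nov 11, 2032); the later is Dec 30, 2032.
Closing takes place: Dec 30, 2032 + 4 days = Jan 3, 2033.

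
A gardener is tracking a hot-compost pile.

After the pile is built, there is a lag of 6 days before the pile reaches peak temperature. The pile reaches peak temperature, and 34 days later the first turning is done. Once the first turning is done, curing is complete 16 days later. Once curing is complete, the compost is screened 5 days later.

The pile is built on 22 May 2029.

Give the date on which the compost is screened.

22 July 2029

The pile is built: May 22, 2029.
The pile reaches peak temperature: May 22, 2029 + 6 days = May 28, 2029.
The first turning is done: May 28, 2029 + 34 days = Jul 1, 2029.
Curing is complete: Jul 1, 2029 + 16 days = Jul 17, 2029.
The compost is screened: Jul 17, 2029 + 5 days = Jul 22, 2029.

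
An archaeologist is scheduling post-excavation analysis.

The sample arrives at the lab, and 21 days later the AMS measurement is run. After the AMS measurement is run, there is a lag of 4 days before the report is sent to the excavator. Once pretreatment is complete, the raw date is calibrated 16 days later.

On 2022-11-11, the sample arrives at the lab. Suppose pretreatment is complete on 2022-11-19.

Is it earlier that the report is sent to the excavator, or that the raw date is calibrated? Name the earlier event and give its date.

The sample arrives at the lab: Nov 11, 2022.
The AMS measurement is run: Nov 11, 2022 + 21 days = Dec 2, 2022.
The report is sent to the excavator: Dec 2, 2022 + 4 days = Dec 6, 2022.
Pretreatment is complete: Nov 19, 2022.
The raw date is calibrated: Nov 19, 2022 + 16 days = Dec 5, 2022.
Comparing: the report is sent to the excavator on Dec 6, 2022 vs the raw date is calibrated on Dec 5, 2022. Earlier: the raw date is calibrated.

The raw date is calibrated — 2022-12-05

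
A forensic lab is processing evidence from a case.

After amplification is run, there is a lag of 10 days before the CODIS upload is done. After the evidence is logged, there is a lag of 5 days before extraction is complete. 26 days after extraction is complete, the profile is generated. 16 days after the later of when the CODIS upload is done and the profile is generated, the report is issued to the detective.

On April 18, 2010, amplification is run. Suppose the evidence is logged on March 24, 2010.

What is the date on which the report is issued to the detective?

May 14, 2010

Amplification is run: Apr 18, 2010.
The CODIS upload is done: Apr 18, 2010 + 10 days = Apr 28, 2010.
The evidence is logged: Mar 24, 2010.
Extraction is complete: Mar 24, 2010 + 5 days = Mar 29, 2010.
The profile is generated: Mar 29, 2010 + 26 days = Apr 24, 2010.
Both prerequisites met — the CODIS upload is done (Apr 28, 2010), the profile is generated (Apr 24, 2010); the later is Apr 28, 2010.
The report is issued to the detective: Apr 28, 2010 + 16 days = May 14, 2010.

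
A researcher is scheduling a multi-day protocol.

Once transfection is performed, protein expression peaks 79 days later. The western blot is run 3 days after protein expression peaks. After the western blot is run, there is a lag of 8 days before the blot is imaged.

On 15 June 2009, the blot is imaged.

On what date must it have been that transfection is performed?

The blot is imaged: Jun 15, 2009.
The western blot is run: Jun 15, 2009 − 8 days = Jun 7, 2009.
Protein expression peaks: Jun 7, 2009 − 3 days = Jun 4, 2009.
Transfection is performed: Jun 4, 2009 − 79 days = Mar 17, 2009.

17 March 2009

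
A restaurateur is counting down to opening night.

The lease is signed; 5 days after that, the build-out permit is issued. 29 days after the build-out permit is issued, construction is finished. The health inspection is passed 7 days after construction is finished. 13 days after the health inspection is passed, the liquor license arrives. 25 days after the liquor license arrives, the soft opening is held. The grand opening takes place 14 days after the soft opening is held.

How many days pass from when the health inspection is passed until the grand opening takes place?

52 days

Causal path: the health inspection is passed → the liquor license arrives → the soft opening is held → the grand opening takes place.
Total delay along the path: 13 + 25 + 14 = 52 days.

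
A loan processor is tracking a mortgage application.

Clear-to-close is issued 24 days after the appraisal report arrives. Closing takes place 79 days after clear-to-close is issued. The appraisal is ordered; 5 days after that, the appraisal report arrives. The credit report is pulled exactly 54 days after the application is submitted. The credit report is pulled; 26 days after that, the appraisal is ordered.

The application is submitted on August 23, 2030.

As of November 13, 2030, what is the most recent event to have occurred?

The appraisal is ordered

The application is submitted: Aug 23, 2030.
The credit report is pulled: Aug 23, 2030 + 54 days = Oct 16, 2030.
The appraisal is ordered: Oct 16, 2030 + 26 days = Nov 11, 2030.
The appraisal report arrives: Nov 11, 2030 + 5 days = Nov 16, 2030.
Clear-to-close is issued: Nov 16, 2030 + 24 days = Dec 10, 2030.
Closing takes place: Dec 10, 2030 + 79 days = Feb 27, 2031.
Nov 13, 2030 falls between when the appraisal is ordered (Nov 11, 2030) and when the appraisal report arrives (Nov 16, 2030).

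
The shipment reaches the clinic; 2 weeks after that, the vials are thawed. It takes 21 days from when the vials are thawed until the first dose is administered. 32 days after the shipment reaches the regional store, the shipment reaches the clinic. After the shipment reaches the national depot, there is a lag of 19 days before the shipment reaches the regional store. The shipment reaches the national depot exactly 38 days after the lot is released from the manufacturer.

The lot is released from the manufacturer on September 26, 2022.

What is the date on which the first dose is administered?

January 28, 2023

The lot is released from the manufacturer: Sep 26, 2022.
The shipment reaches the national depot: Sep 26, 2022 + 38 days = Nov 3, 2022.
The shipment reaches the regional store: Nov 3, 2022 + 19 days = Nov 22, 2022.
The shipment reaches the clinic: Nov 22, 2022 + 32 days = Dec 24, 2022.
The vials are thawed: Dec 24, 2022 + 2 weeks = Jan 7, 2023.
The first dose is administered: Jan 7, 2023 + 21 days = Jan 28, 2023.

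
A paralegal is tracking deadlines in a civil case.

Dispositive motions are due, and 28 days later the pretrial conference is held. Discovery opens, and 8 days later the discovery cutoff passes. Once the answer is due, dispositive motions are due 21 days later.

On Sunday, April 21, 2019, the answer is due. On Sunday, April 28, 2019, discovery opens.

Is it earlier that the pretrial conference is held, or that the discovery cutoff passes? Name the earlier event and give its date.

The answer is due: Apr 21, 2019.
Dispositive motions are due: Apr 21, 2019 + 21 days = May 12, 2019.
The pretrial conference is held: May 12, 2019 + 28 days = Jun 9, 2019.
Discovery opens: Apr 28, 2019.
The discovery cutoff passes: Apr 28, 2019 + 8 days = May 6, 2019.
Comparing: the pretrial conference is held on Jun 9, 2019 vs the discovery cutoff passes on May 6, 2019. Earlier: the discovery cutoff passes.

The discovery cutoff passes — Monday, May 6, 2019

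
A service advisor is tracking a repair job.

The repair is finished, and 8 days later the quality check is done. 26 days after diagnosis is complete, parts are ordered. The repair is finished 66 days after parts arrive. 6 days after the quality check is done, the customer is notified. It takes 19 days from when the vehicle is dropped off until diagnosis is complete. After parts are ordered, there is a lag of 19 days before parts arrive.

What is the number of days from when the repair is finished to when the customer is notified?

14 days

Causal path: the repair is finished → the quality check is done → the customer is notified.
Total delay along the path: 8 + 6 = 14 days.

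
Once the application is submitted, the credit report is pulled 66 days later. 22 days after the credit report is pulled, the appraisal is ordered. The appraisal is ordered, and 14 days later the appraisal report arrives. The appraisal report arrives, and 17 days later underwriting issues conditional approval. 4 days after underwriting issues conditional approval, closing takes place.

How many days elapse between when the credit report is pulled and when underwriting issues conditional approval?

53 days

Causal path: the credit report is pulled → the appraisal is ordered → the appraisal report arrives → underwriting issues conditional approval.
Total delay along the path: 22 + 14 + 17 = 53 days.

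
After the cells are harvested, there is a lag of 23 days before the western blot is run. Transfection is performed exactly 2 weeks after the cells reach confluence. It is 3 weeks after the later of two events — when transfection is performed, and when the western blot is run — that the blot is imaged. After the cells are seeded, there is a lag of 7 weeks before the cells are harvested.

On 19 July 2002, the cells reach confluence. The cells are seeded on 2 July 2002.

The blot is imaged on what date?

3 October 2002

The cells reach confluence: Jul 19, 2002.
Transfection is performed: Jul 19, 2002 + 2 weeks = Aug 2, 2002.
The cells are seeded: Jul 2, 2002.
The cells are harvested: Jul 2, 2002 + 7 weeks = Aug 20, 2002.
The western blot is run: Aug 20, 2002 + 23 days = Sep 12, 2002.
Both prerequisites met — transfection is performed (Aug 2, 2002), the western blot is run (Sep 12, 2002); the later is Sep 12, 2002.
The blot is imaged: Sep 12, 2002 + 3 weeks = Oct 3, 2002.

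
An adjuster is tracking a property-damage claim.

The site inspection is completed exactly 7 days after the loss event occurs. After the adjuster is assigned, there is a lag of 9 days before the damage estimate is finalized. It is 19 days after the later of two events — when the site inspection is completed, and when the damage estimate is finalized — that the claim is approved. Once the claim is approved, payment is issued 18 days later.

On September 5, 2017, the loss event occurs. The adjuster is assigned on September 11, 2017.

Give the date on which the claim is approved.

The loss event occurs: Sep 5, 2017.
The site inspection is completed: Sep 5, 2017 + 7 days = Sep 12, 2017.
The adjuster is assigned: Sep 11, 2017.
The damage estimate is finalized: Sep 11, 2017 + 9 days = Sep 20, 2017.
Both prerequisites met — the site inspection is completed (Sep 12, 2017), the damage estimate is finalized (Sep 20, 2017); the later is Sep 20, 2017.
The claim is approved: Sep 20, 2017 + 19 days = Oct 9, 2017.

October 9, 2017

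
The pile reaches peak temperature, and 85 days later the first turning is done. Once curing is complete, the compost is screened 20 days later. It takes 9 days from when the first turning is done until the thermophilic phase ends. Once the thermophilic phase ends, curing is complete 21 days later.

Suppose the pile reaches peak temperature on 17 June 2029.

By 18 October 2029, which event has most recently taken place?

The pile reaches peak temperature: Jun 17, 2029.
The first turning is done: Jun 17, 2029 + 85 days = Sep 10, 2029.
The thermophilic phase ends: Sep 10, 2029 + 9 days = Sep 19, 2029.
Curing is complete: Sep 19, 2029 + 21 days = Oct 10, 2029.
The compost is screened: Oct 10, 2029 + 20 days = Oct 30, 2029.
Oct 18, 2029 falls between when curing is complete (Oct 10, 2029) and when the compost is screened (Oct 30, 2029).

Curing is complete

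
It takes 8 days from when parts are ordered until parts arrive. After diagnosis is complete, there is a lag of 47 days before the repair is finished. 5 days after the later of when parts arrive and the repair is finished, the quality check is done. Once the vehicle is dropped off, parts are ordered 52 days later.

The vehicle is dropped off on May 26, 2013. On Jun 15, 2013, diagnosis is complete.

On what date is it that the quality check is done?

The vehicle is dropped off: May 26, 2013.
Parts are ordered: May 26, 2013 + 52 days = Jul 17, 2013.
Parts arrive: Jul 17, 2013 + 8 days = Jul 25, 2013.
Diagnosis is complete: Jun 15, 2013.
The repair is finished: Jun 15, 2013 + 47 days = Aug 1, 2013.
Both prerequisites met — parts arrive (Jul 25, 2013), the repair is finished (Aug 1, 2013); the later is Aug 1, 2013.
The quality check is done: Aug 1, 2013 + 5 days = Aug 6, 2013.

Aug 6, 2013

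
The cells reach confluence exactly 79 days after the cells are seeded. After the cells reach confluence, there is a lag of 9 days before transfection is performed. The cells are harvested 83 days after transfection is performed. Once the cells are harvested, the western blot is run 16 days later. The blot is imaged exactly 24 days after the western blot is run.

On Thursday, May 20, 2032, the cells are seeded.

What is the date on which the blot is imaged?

Friday, December 17, 2032

The cells are seeded: May 20, 2032.
The cells reach confluence: May 20, 2032 + 79 days = Aug 7, 2032.
Transfection is performed: Aug 7, 2032 + 9 days = Aug 16, 2032.
The cells are harvested: Aug 16, 2032 + 83 days = Nov 7, 2032.
The western blot is run: Nov 7, 2032 + 16 days = Nov 23, 2032.
The blot is imaged: Nov 23, 2032 + 24 days = Dec 17, 2032.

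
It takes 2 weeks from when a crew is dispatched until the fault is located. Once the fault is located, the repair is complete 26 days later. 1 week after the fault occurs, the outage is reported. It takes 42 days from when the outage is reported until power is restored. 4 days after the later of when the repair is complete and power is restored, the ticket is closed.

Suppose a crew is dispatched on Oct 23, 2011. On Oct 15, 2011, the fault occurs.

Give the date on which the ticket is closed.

Dec 7, 2011

A crew is dispatched: Oct 23, 2011.
The fault is located: Oct 23, 2011 + 2 weeks = Nov 6, 2011.
The repair is complete: Nov 6, 2011 + 26 days = Dec 2, 2011.
The fault occurs: Oct 15, 2011.
The outage is reported: Oct 15, 2011 + 1 week = Oct 22, 2011.
Power is restored: Oct 22, 2011 + 42 days = Dec 3, 2011.
Both prerequisites met — the repair is complete (Dec 2, 2011), power is restored (Dec 3, 2011); the later is Dec 3, 2011.
The ticket is closed: Dec 3, 2011 + 4 days = Dec 7, 2011.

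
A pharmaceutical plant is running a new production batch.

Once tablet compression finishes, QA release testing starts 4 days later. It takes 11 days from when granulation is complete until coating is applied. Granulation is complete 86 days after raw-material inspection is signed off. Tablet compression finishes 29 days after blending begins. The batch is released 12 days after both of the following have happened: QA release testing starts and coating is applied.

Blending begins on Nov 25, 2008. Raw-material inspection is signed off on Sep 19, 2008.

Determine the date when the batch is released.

Blending begins: Nov 25, 2008.
Tablet compression finishes: Nov 25, 2008 + 29 days = Dec 24, 2008.
QA release testing starts: Dec 24, 2008 + 4 days = Dec 28, 2008.
Raw-material inspection is signed off: Sep 19, 2008.
Granulation is complete: Sep 19, 2008 + 86 days = Dec 14, 2008.
Coating is applied: Dec 14, 2008 + 11 days = Dec 25, 2008.
Both prerequisites met — QA release testing starts (Dec 28, 2008), coating is applied (Dec 25, 2008); the later is Dec 28, 2008.
The batch is released: Dec 28, 2008 + 12 days = Jan 9, 2009.

Jan 9, 2009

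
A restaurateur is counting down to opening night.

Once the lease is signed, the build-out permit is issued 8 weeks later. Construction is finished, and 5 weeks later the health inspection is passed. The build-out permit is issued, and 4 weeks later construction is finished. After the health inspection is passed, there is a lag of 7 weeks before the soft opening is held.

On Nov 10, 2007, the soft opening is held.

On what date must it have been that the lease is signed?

May 26, 2007

The soft opening is held: Nov 10, 2007.
The health inspection is passed: Nov 10, 2007 − 7 weeks = Sep 22, 2007.
Construction is finished: Sep 22, 2007 − 5 weeks = Aug 18, 2007.
The build-out permit is issued: Aug 18, 2007 − 4 weeks = Jul 21, 2007.
The lease is signed: Jul 21, 2007 − 8 weeks = May 26, 2007.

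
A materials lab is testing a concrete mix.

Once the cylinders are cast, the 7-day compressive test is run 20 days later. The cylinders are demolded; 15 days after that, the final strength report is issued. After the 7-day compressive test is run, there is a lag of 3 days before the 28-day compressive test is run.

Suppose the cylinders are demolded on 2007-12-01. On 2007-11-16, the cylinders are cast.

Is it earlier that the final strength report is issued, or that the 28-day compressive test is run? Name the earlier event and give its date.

The cylinders are demolded: Dec 1, 2007.
The final strength report is issued: Dec 1, 2007 + 15 days = Dec 16, 2007.
The cylinders are cast: Nov 16, 2007.
The 7-day compressive test is run: Nov 16, 2007 + 20 days = Dec 6, 2007.
The 28-day compressive test is run: Dec 6, 2007 + 3 days = Dec 9, 2007.
Comparing: the final strength report is issued on Dec 16, 2007 vs the 28-day compressive test is run on Dec 9, 2007. Earlier: the 28-day compressive test is run.

The 28-day compressive test is run — 2007-12-09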